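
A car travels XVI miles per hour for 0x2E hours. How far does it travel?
Convert XVI (Roman numeral) → 10 + 5 + 1 = 16 (decimal)
Convert 0x2E (hexadecimal) → 2×16 + 14 = 46 (decimal)
Compute 16 × 46 = 736
736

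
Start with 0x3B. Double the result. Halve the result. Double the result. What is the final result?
Convert 0x3B (hexadecimal) → 3×16 + 11 = 59 (decimal)
Start: 59
59 × 2 = 118
118 ÷ 2 = 59
59 × 2 = 118
118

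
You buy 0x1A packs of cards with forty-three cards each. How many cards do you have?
Convert forty-three (English words) → 43 (decimal)
Convert 0x1A (hexadecimal) → 1×16 + 10 = 26 (decimal)
Compute 43 × 26 = 1118
1118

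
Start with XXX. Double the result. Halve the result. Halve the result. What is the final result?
Convert XXX (Roman numeral) → 10 + 10 + 10 = 30 (decimal)
Start: 30
30 × 2 = 60
60 ÷ 2 = 30
30 ÷ 2 = 15
15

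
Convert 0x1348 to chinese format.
Convert 0x1348 (hexadecimal) → 1×4096 + 3×256 + 4×16 + 8 = 4936 (decimal)
Convert 4936 (decimal) → 4936 = 4×1000 + 9×100 + 3×10 + 6 → 四千九百三十六 (Chinese numeral)
四千九百三十六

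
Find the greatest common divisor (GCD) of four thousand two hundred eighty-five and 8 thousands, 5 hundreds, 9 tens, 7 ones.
Convert four thousand two hundred eighty-five (English words) → 4×1000 + 2×100 + 85 = 4285 (decimal)
Convert 8 thousands, 5 hundreds, 9 tens, 7 ones (place-value notation) → 8×1000 + 5×100 + 9×10 + 7 = 8597 (decimal)
Compute gcd(4285, 8597) = 1
1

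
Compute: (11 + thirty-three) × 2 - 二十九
Convert thirty-three (English words) → 33 (decimal)
Convert 二十九 (Chinese numeral) → 2×10 + 9 = 29 (decimal)
Expression in decimal: (11 + 33) × 2 - 29
Parentheses first: 11 + 33 = 44
Multiply: 44 × 2 = 88
Subtract: 88 - 29 = 59
59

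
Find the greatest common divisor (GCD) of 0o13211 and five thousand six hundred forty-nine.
Convert 0o13211 (octal) → 1×4096 + 3×512 + 2×64 + 1×8 + 1 = 5769 (decimal)
Convert five thousand six hundred forty-nine (English words) → 5×1000 + 6×100 + 49 = 5649 (decimal)
Compute gcd(5769, 5649) = 3
3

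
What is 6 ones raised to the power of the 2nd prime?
Convert 6 ones (place-value notation) → 6 (decimal)
Convert the 2nd prime (prime index) → 3 (decimal)
Compute 6 ^ 3 = 216
216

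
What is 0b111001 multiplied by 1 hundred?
Convert 0b111001 (binary) → 32 + 16 + 8 + 1 = 57 (decimal)
Convert 1 hundred (place-value notation) → 1×100 = 100 (decimal)
Compute 57 × 100 = 5700
5700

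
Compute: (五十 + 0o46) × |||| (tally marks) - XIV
Convert 五十 (Chinese numeral) → 5×10 = 50 (decimal)
Convert 0o46 (octal) → 4×8 + 6 = 38 (decimal)
Convert |||| (tally marks) → 4 (decimal)
Convert XIV (Roman numeral) → 10 + 4 = 14 (decimal)
Expression in decimal: (50 + 38) × 4 - 14
Parentheses first: 50 + 38 = 88
Multiply: 88 × 4 = 352
Subtract: 352 - 14 = 338
338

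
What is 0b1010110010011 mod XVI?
Convert 0b1010110010011 (binary) → 4096 + 1024 + 256 + 128 + 16 + 2 + 1 = 5523 (decimal)
Convert XVI (Roman numeral) → 10 + 5 + 1 = 16 (decimal)
Compute 5523 mod 16 = 3
3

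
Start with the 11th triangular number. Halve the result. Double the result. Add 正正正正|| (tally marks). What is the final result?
Convert the 11th triangular number (triangular index) → 11×12/2 = 66 (decimal)
Start: 66
66 ÷ 2 = 33
33 × 2 = 66
Convert 正正正正|| (tally marks) → 5 + 5 + 5 + 5 + 2 = 22 (decimal)
66 + 22 = 88
88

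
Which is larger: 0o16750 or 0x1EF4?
Convert 0o16750 (octal) → 1×4096 + 6×512 + 7×64 + 5×8 = 7656 (decimal)
Convert 0x1EF4 (hexadecimal) → 1×4096 + 14×256 + 15×16 + 4 = 7924 (decimal)
Compare 7656 vs 7924: larger = 7924
7924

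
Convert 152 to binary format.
Convert 152 (decimal) → 152 = 128 + 16 + 8 → 0b10011000 (binary)
0b10011000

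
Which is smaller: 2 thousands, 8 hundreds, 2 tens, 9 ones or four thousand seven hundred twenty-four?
Convert 2 thousands, 8 hundreds, 2 tens, 9 ones (place-value notation) → 2×1000 + 8×100 + 2×10 + 9 = 2829 (decimal)
Convert four thousand seven hundred twenty-four (English words) → 4×1000 + 7×100 + 24 = 4724 (decimal)
Compare 2829 vs 4724: smaller = 2829
2829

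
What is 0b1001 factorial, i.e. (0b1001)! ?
Convert 0b1001 (binary) → 8 + 1 = 9 (decimal)
Compute 9! = 362880
362880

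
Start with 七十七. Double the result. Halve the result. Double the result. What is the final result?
Convert 七十七 (Chinese numeral) → 7×10 + 7 = 77 (decimal)
Start: 77
77 × 2 = 154
154 ÷ 2 = 77
77 × 2 = 154
154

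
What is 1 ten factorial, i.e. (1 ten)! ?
Convert 1 ten (place-value notation) → 1×10 = 10 (decimal)
Compute 10! = 3628800
3628800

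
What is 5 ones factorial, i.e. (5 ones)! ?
Convert 5 ones (place-value notation) → 5 (decimal)
Compute 5! = 120
120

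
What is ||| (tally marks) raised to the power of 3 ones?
Convert ||| (tally marks) → 3 (decimal)
Convert 3 ones (place-value notation) → 3 (decimal)
Compute 3 ^ 3 = 27
27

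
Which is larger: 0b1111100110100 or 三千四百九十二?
Convert 0b1111100110100 (binary) → 4096 + 2048 + 1024 + 512 + 256 + 32 + 16 + 4 = 7988 (decimal)
Convert 三千四百九十二 (Chinese numeral) → 3×1000 + 4×100 + 9×10 + 2 = 3492 (decimal)
Compare 7988 vs 3492: larger = 7988
7988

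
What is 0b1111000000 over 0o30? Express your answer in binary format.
Convert 0b1111000000 (binary) → 512 + 256 + 128 + 64 = 960 (decimal)
Convert 0o30 (octal) → 3×8 = 24 (decimal)
Compute 960 ÷ 24 = 40
Convert 40 (decimal) → 40 = 32 + 8 → 0b101000 (binary)
0b101000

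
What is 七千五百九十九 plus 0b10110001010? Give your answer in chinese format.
Convert 七千五百九十九 (Chinese numeral) → 7×1000 + 5×100 + 9×10 + 9 = 7599 (decimal)
Convert 0b10110001010 (binary) → 1024 + 256 + 128 + 8 + 2 = 1418 (decimal)
Compute 7599 + 1418 = 9017
Convert 9017 (decimal) → 9017 = 9×1000 + 1×10 + 7 → 九千零一十七 (Chinese numeral)
九千零一十七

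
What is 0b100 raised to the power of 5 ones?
Convert 0b100 (binary) → 4 (decimal)
Convert 5 ones (place-value notation) → 5 (decimal)
Compute 4 ^ 5 = 1024
1024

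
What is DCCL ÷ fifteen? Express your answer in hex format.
Convert DCCL (Roman numeral) → 500 + 100 + 100 + 50 = 750 (decimal)
Convert fifteen (English words) → 15 (decimal)
Compute 750 ÷ 15 = 50
Convert 50 (decimal) → 50 = 3×16 + 2 → 0x32 (hexadecimal)
0x32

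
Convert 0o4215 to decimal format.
Convert 0o4215 (octal) → 4×512 + 2×64 + 1×8 + 5 = 2189 (decimal)
2189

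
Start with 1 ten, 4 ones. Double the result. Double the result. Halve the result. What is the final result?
Convert 1 ten, 4 ones (place-value notation) → 1×10 + 4 = 14 (decimal)
Start: 14
14 × 2 = 28
28 × 2 = 56
56 ÷ 2 = 28
28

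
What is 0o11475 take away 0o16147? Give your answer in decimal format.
Convert 0o11475 (octal) → 1×4096 + 1×512 + 4×64 + 7×8 + 5 = 4925 (decimal)
Convert 0o16147 (octal) → 1×4096 + 6×512 + 1×64 + 4×8 + 7 = 7271 (decimal)
Compute 4925 - 7271 = -2346
-2346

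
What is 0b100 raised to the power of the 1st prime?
Convert 0b100 (binary) → 4 (decimal)
Convert the 1st prime (prime index) → 2 (decimal)
Compute 4 ^ 2 = 16
16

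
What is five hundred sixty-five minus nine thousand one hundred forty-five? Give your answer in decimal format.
Convert five hundred sixty-five (English words) → 5×100 + 65 = 565 (decimal)
Convert nine thousand one hundred forty-five (English words) → 9×1000 + 1×100 + 45 = 9145 (decimal)
Compute 565 - 9145 = -8580
-8580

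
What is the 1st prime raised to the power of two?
Convert the 1st prime (prime index) → 2 (decimal)
Convert two (English words) → 2 (decimal)
Compute 2 ^ 2 = 4
4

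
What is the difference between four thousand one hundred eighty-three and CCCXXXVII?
Convert four thousand one hundred eighty-three (English words) → 4×1000 + 1×100 + 83 = 4183 (decimal)
Convert CCCXXXVII (Roman numeral) → 100 + 100 + 100 + 10 + 10 + 10 + 5 + 1 + 1 = 337 (decimal)
Difference: |4183 - 337| = 3846
3846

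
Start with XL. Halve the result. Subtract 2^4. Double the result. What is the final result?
Convert XL (Roman numeral) → 40 (decimal)
Start: 40
40 ÷ 2 = 20
Convert 2^4 (power) → 16 (decimal)
20 - 16 = 4
4 × 2 = 8
8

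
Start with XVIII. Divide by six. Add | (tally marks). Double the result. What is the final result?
Convert XVIII (Roman numeral) → 10 + 5 + 1 + 1 + 1 = 18 (decimal)
Start: 18
Convert six (English words) → 6 (decimal)
18 ÷ 6 = 3
Convert | (tally marks) → 1 (decimal)
3 + 1 = 4
4 × 2 = 8
8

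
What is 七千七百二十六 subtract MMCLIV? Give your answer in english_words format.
Convert 七千七百二十六 (Chinese numeral) → 7×1000 + 7×100 + 2×10 + 6 = 7726 (decimal)
Convert MMCLIV (Roman numeral) → 1000 + 1000 + 100 + 50 + 4 = 2154 (decimal)
Compute 7726 - 2154 = 5572
Convert 5572 (decimal) → 5572 = 5×1000 + 5×100 + 72 → five thousand five hundred seventy-two (English words)
five thousand five hundred seventy-two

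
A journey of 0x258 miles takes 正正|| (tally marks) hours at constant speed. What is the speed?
Convert 0x258 (hexadecimal) → 2×256 + 5×16 + 8 = 600 (decimal)
Convert 正正|| (tally marks) → 5 + 5 + 2 = 12 (decimal)
Compute 600 ÷ 12 = 50
50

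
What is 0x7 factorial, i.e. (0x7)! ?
Convert 0x7 (hexadecimal) → 7 (decimal)
Compute 7! = 5040
5040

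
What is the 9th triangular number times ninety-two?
Convert the 9th triangular number (triangular index) → 9×10/2 = 45 (decimal)
Convert ninety-two (English words) → 92 (decimal)
Compute 45 × 92 = 4140
4140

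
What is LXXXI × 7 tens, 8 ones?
Convert LXXXI (Roman numeral) → 50 + 10 + 10 + 10 + 1 = 81 (decimal)
Convert 7 tens, 8 ones (place-value notation) → 7×10 + 8 = 78 (decimal)
Compute 81 × 78 = 6318
6318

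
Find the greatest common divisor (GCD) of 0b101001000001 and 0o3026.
Convert 0b101001000001 (binary) → 2048 + 512 + 64 + 1 = 2625 (decimal)
Convert 0o3026 (octal) → 3×512 + 2×8 + 6 = 1558 (decimal)
Compute gcd(2625, 1558) = 1
1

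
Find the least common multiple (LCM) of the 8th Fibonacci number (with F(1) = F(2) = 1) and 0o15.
Convert the 8th Fibonacci number (with F(1) = F(2) = 1) (Fibonacci index) → 1, 1, 2, 3, 5, 8, 13, 21 → 21 (decimal)
Convert 0o15 (octal) → 1×8 + 5 = 13 (decimal)
Compute lcm(21, 13) = 273
273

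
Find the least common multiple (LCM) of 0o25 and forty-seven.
Convert 0o25 (octal) → 2×8 + 5 = 21 (decimal)
Convert forty-seven (English words) → 47 (decimal)
Compute lcm(21, 47) = 987
987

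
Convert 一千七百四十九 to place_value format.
Convert 一千七百四十九 (Chinese numeral) → 1×1000 + 7×100 + 4×10 + 9 = 1749 (decimal)
Convert 1749 (decimal) → 1749 = 1×1000 + 7×100 + 4×10 + 9 → 1 thousand, 7 hundreds, 4 tens, 9 ones (place-value notation)
1 thousand, 7 hundreds, 4 tens, 9 ones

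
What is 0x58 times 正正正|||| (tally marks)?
Convert 0x58 (hexadecimal) → 5×16 + 8 = 88 (decimal)
Convert 正正正|||| (tally marks) → 5 + 5 + 5 + 4 = 19 (decimal)
Compute 88 × 19 = 1672
1672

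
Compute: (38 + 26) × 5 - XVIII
Convert XVIII (Roman numeral) → 10 + 5 + 1 + 1 + 1 = 18 (decimal)
Expression in decimal: (38 + 26) × 5 - 18
Parentheses first: 38 + 26 = 64
Multiply: 64 × 5 = 320
Subtract: 320 - 18 = 302
302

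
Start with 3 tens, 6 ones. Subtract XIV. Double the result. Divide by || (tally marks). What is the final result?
Convert 3 tens, 6 ones (place-value notation) → 3×10 + 6 = 36 (decimal)
Start: 36
Convert XIV (Roman numeral) → 10 + 4 = 14 (decimal)
36 - 14 = 22
22 × 2 = 44
Convert || (tally marks) → 2 (decimal)
44 ÷ 2 = 22
22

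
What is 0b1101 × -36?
Convert 0b1101 (binary) → 8 + 4 + 1 = 13 (decimal)
Compute 13 × -36 = -468
-468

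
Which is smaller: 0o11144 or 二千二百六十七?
Convert 0o11144 (octal) → 1×4096 + 1×512 + 1×64 + 4×8 + 4 = 4708 (decimal)
Convert 二千二百六十七 (Chinese numeral) → 2×1000 + 2×100 + 6×10 + 7 = 2267 (decimal)
Compare 4708 vs 2267: smaller = 2267
2267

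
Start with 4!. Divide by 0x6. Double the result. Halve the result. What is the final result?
Convert 4! (factorial) → 24 (decimal)
Start: 24
Convert 0x6 (hexadecimal) → 6 (decimal)
24 ÷ 6 = 4
4 × 2 = 8
8 ÷ 2 = 4
4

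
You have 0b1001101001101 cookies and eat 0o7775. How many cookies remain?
Convert 0b1001101001101 (binary) → 4096 + 512 + 256 + 64 + 8 + 4 + 1 = 4941 (decimal)
Convert 0o7775 (octal) → 7×512 + 7×64 + 7×8 + 5 = 4093 (decimal)
Compute 4941 - 4093 = 848
848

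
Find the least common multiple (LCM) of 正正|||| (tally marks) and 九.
Convert 正正|||| (tally marks) → 5 + 5 + 4 = 14 (decimal)
Convert 九 (Chinese numeral) → 9 (decimal)
Compute lcm(14, 9) = 126
126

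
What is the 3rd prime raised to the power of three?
Convert the 3rd prime (prime index) → 5 (decimal)
Convert three (English words) → 3 (decimal)
Compute 5 ^ 3 = 125
125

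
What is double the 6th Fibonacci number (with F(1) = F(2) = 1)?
The 6th Fibonacci number (with F(1) = F(2) = 1): 1, 1, 2, 3, 5, 8 → 8
Compute 8 × 2 = 16
16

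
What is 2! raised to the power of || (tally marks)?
Convert 2! (factorial) → 2 (decimal)
Convert || (tally marks) → 2 (decimal)
Compute 2 ^ 2 = 4
4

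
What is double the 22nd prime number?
The 22nd prime number = 79
Compute 79 × 2 = 158
158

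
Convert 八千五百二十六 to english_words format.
Convert 八千五百二十六 (Chinese numeral) → 8×1000 + 5×100 + 2×10 + 6 = 8526 (decimal)
Convert 8526 (decimal) → 8526 = 8×1000 + 5×100 + 26 → eight thousand five hundred twenty-six (English words)
eight thousand five hundred twenty-six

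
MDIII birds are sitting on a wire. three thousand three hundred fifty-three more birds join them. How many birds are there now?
Convert MDIII (Roman numeral) → 1000 + 500 + 1 + 1 + 1 = 1503 (decimal)
Convert three thousand three hundred fifty-three (English words) → 3×1000 + 3×100 + 53 = 3353 (decimal)
Compute 1503 + 3353 = 4856
4856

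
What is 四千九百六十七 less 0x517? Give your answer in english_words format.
Convert 四千九百六十七 (Chinese numeral) → 4×1000 + 9×100 + 6×10 + 7 = 4967 (decimal)
Convert 0x517 (hexadecimal) → 5×256 + 1×16 + 7 = 1303 (decimal)
Compute 4967 - 1303 = 3664
Convert 3664 (decimal) → 3664 = 3×1000 + 6×100 + 64 → three thousand six hundred sixty-four (English words)
three thousand six hundred sixty-four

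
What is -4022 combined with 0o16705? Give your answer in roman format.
Convert 0o16705 (octal) → 1×4096 + 6×512 + 7×64 + 5 = 7621 (decimal)
Compute -4022 + 7621 = 3599
Convert 3599 (decimal) → 3599 = 1000 + 1000 + 1000 + 500 + 90 + 9 → MMMDXCIX (Roman numeral)
MMMDXCIX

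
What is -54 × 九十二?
Convert 九十二 (Chinese numeral) → 9×10 + 2 = 92 (decimal)
Compute -54 × 92 = -4968
-4968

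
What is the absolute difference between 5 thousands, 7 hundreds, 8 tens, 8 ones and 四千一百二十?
Convert 5 thousands, 7 hundreds, 8 tens, 8 ones (place-value notation) → 5×1000 + 7×100 + 8×10 + 8 = 5788 (decimal)
Convert 四千一百二十 (Chinese numeral) → 4×1000 + 1×100 + 2×10 = 4120 (decimal)
Compute |5788 - 4120| = 1668
1668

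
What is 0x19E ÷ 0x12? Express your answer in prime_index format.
Convert 0x19E (hexadecimal) → 1×256 + 9×16 + 14 = 414 (decimal)
Convert 0x12 (hexadecimal) → 1×16 + 2 = 18 (decimal)
Compute 414 ÷ 18 = 23
Convert 23 (decimal) → the 9th prime (prime index)
the 9th prime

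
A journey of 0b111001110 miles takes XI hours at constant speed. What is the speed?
Convert 0b111001110 (binary) → 256 + 128 + 64 + 8 + 4 + 2 = 462 (decimal)
Convert XI (Roman numeral) → 10 + 1 = 11 (decimal)
Compute 462 ÷ 11 = 42
42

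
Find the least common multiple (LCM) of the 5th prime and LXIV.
Convert the 5th prime (prime index) → 11 (decimal)
Convert LXIV (Roman numeral) → 50 + 10 + 4 = 64 (decimal)
Compute lcm(11, 64) = 704
704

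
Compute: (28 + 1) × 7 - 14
Parentheses first: 28 + 1 = 29
Multiply: 29 × 7 = 203
Subtract: 203 - 14 = 189
189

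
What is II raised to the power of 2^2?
Convert II (Roman numeral) → 1 + 1 = 2 (decimal)
Convert 2^2 (power) → 4 (decimal)
Compute 2 ^ 4 = 16
16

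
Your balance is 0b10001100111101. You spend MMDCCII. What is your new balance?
Convert 0b10001100111101 (binary) → 8192 + 512 + 256 + 32 + 16 + 8 + 4 + 1 = 9021 (decimal)
Convert MMDCCII (Roman numeral) → 1000 + 1000 + 500 + 100 + 100 + 1 + 1 = 2702 (decimal)
Compute 9021 - 2702 = 6319
6319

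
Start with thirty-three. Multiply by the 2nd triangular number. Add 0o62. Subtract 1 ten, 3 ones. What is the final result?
Convert thirty-three (English words) → 33 (decimal)
Start: 33
Convert the 2nd triangular number (triangular index) → 2×3/2 = 3 (decimal)
33 × 3 = 99
Convert 0o62 (octal) → 6×8 + 2 = 50 (decimal)
99 + 50 = 149
Convert 1 ten, 3 ones (place-value notation) → 1×10 + 3 = 13 (decimal)
149 - 13 = 136
136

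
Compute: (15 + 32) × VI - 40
Convert VI (Roman numeral) → 5 + 1 = 6 (decimal)
Expression in decimal: (15 + 32) × 6 - 40
Parentheses first: 15 + 32 = 47
Multiply: 47 × 6 = 282
Subtract: 282 - 40 = 242
242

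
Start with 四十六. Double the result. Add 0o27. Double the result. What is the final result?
Convert 四十六 (Chinese numeral) → 4×10 + 6 = 46 (decimal)
Start: 46
46 × 2 = 92
Convert 0o27 (octal) → 2×8 + 7 = 23 (decimal)
92 + 23 = 115
115 × 2 = 230
230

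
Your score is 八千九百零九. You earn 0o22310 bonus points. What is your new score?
Convert 八千九百零九 (Chinese numeral) → 8×1000 + 9×100 + 9 = 8909 (decimal)
Convert 0o22310 (octal) → 2×4096 + 2×512 + 3×64 + 1×8 = 9416 (decimal)
Compute 8909 + 9416 = 18325
18325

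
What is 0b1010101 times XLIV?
Convert 0b1010101 (binary) → 64 + 16 + 4 + 1 = 85 (decimal)
Convert XLIV (Roman numeral) → 40 + 4 = 44 (decimal)
Compute 85 × 44 = 3740
3740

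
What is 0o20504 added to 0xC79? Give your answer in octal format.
Convert 0o20504 (octal) → 2×4096 + 5×64 + 4 = 8516 (decimal)
Convert 0xC79 (hexadecimal) → 12×256 + 7×16 + 9 = 3193 (decimal)
Compute 8516 + 3193 = 11709
Convert 11709 (decimal) → 11709 = 2×4096 + 6×512 + 6×64 + 7×8 + 5 → 0o26675 (octal)
0o26675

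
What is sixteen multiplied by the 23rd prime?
Convert sixteen (English words) → 16 (decimal)
Convert the 23rd prime (prime index) → 83 (decimal)
Compute 16 × 83 = 1328
1328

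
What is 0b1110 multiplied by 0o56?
Convert 0b1110 (binary) → 8 + 4 + 2 = 14 (decimal)
Convert 0o56 (octal) → 5×8 + 6 = 46 (decimal)
Compute 14 × 46 = 644
644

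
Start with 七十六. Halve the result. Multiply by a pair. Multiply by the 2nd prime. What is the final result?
Convert 七十六 (Chinese numeral) → 7×10 + 6 = 76 (decimal)
Start: 76
76 ÷ 2 = 38
Convert a pair (colloquial) → 2 (decimal)
38 × 2 = 76
Convert the 2nd prime (prime index) → 3 (decimal)
76 × 3 = 228
228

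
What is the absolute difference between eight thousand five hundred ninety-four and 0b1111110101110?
Convert eight thousand five hundred ninety-four (English words) → 8×1000 + 5×100 + 94 = 8594 (decimal)
Convert 0b1111110101110 (binary) → 4096 + 2048 + 1024 + 512 + 256 + 128 + 32 + 8 + 4 + 2 = 8110 (decimal)
Compute |8594 - 8110| = 484
484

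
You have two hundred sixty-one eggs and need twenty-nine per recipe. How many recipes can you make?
Convert two hundred sixty-one (English words) → 2×100 + 61 = 261 (decimal)
Convert twenty-nine (English words) → 29 (decimal)
Compute 261 ÷ 29 = 9
9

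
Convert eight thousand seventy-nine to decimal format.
Convert eight thousand seventy-nine (English words) → 8×1000 + 79 = 8079 (decimal)
8079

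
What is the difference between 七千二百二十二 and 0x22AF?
Convert 七千二百二十二 (Chinese numeral) → 7×1000 + 2×100 + 2×10 + 2 = 7222 (decimal)
Convert 0x22AF (hexadecimal) → 2×4096 + 2×256 + 10×16 + 15 = 8879 (decimal)
Difference: |7222 - 8879| = 1657
1657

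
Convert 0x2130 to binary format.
Convert 0x2130 (hexadecimal) → 2×4096 + 1×256 + 3×16 = 8496 (decimal)
Convert 8496 (decimal) → 8496 = 8192 + 256 + 32 + 16 → 0b10000100110000 (binary)
0b10000100110000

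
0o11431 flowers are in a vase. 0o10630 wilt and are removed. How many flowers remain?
Convert 0o11431 (octal) → 1×4096 + 1×512 + 4×64 + 3×8 + 1 = 4889 (decimal)
Convert 0o10630 (octal) → 1×4096 + 6×64 + 3×8 = 4504 (decimal)
Compute 4889 - 4504 = 385
385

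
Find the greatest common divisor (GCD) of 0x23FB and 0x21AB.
Convert 0x23FB (hexadecimal) → 2×4096 + 3×256 + 15×16 + 11 = 9211 (decimal)
Convert 0x21AB (hexadecimal) → 2×4096 + 1×256 + 10×16 + 11 = 8619 (decimal)
Compute gcd(9211, 8619) = 1
1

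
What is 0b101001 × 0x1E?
Convert 0b101001 (binary) → 32 + 8 + 1 = 41 (decimal)
Convert 0x1E (hexadecimal) → 1×16 + 14 = 30 (decimal)
Compute 41 × 30 = 1230
1230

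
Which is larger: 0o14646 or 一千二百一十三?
Convert 0o14646 (octal) → 1×4096 + 4×512 + 6×64 + 4×8 + 6 = 6566 (decimal)
Convert 一千二百一十三 (Chinese numeral) → 1×1000 + 2×100 + 1×10 + 3 = 1213 (decimal)
Compare 6566 vs 1213: larger = 6566
6566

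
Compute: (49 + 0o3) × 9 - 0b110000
Convert 0o3 (octal) → 3 (decimal)
Convert 0b110000 (binary) → 32 + 16 = 48 (decimal)
Expression in decimal: (49 + 3) × 9 - 48
Parentheses first: 49 + 3 = 52
Multiply: 52 × 9 = 468
Subtract: 468 - 48 = 420
420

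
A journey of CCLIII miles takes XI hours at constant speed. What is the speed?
Convert CCLIII (Roman numeral) → 100 + 100 + 50 + 1 + 1 + 1 = 253 (decimal)
Convert XI (Roman numeral) → 10 + 1 = 11 (decimal)
Compute 253 ÷ 11 = 23
23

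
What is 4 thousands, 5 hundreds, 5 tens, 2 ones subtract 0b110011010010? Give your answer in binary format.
Convert 4 thousands, 5 hundreds, 5 tens, 2 ones (place-value notation) → 4×1000 + 5×100 + 5×10 + 2 = 4552 (decimal)
Convert 0b110011010010 (binary) → 2048 + 1024 + 128 + 64 + 16 + 2 = 3282 (decimal)
Compute 4552 - 3282 = 1270
Convert 1270 (decimal) → 1270 = 1024 + 128 + 64 + 32 + 16 + 4 + 2 → 0b10011110110 (binary)
0b10011110110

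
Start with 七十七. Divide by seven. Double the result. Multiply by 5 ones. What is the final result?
Convert 七十七 (Chinese numeral) → 7×10 + 7 = 77 (decimal)
Start: 77
Convert seven (English words) → 7 (decimal)
77 ÷ 7 = 11
11 × 2 = 22
Convert 5 ones (place-value notation) → 5 (decimal)
22 × 5 = 110
110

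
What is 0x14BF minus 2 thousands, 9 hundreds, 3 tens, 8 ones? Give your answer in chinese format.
Convert 0x14BF (hexadecimal) → 1×4096 + 4×256 + 11×16 + 15 = 5311 (decimal)
Convert 2 thousands, 9 hundreds, 3 tens, 8 ones (place-value notation) → 2×1000 + 9×100 + 3×10 + 8 = 2938 (decimal)
Compute 5311 - 2938 = 2373
Convert 2373 (decimal) → 2373 = 2×1000 + 3×100 + 7×10 + 3 → 二千三百七十三 (Chinese numeral)
二千三百七十三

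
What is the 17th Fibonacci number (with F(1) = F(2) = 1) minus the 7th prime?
The 17th Fibonacci number (with F(1) = F(2) = 1) = 1597
Convert the 7th prime (prime index) → 17 (decimal)
Compute 1597 - 17 = 1580
1580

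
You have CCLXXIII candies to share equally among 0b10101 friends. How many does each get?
Convert CCLXXIII (Roman numeral) → 100 + 100 + 50 + 10 + 10 + 1 + 1 + 1 = 273 (decimal)
Convert 0b10101 (binary) → 16 + 4 + 1 = 21 (decimal)
Compute 273 ÷ 21 = 13
13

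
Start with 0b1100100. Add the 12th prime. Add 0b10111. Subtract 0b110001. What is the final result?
Convert 0b1100100 (binary) → 64 + 32 + 4 = 100 (decimal)
Start: 100
Convert the 12th prime (prime index) → 37 (decimal)
100 + 37 = 137
Convert 0b10111 (binary) → 16 + 4 + 2 + 1 = 23 (decimal)
137 + 23 = 160
Convert 0b110001 (binary) → 32 + 16 + 1 = 49 (decimal)
160 - 49 = 111
111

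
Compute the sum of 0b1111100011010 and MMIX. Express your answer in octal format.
Convert 0b1111100011010 (binary) → 4096 + 2048 + 1024 + 512 + 256 + 16 + 8 + 2 = 7962 (decimal)
Convert MMIX (Roman numeral) → 1000 + 1000 + 9 = 2009 (decimal)
Compute 7962 + 2009 = 9971
Convert 9971 (decimal) → 9971 = 2×4096 + 3×512 + 3×64 + 6×8 + 3 → 0o23363 (octal)
0o23363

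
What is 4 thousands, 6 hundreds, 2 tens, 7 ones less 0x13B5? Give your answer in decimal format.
Convert 4 thousands, 6 hundreds, 2 tens, 7 ones (place-value notation) → 4×1000 + 6×100 + 2×10 + 7 = 4627 (decimal)
Convert 0x13B5 (hexadecimal) → 1×4096 + 3×256 + 11×16 + 5 = 5045 (decimal)
Compute 4627 - 5045 = -418
-418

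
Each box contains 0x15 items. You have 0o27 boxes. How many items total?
Convert 0x15 (hexadecimal) → 1×16 + 5 = 21 (decimal)
Convert 0o27 (octal) → 2×8 + 7 = 23 (decimal)
Compute 21 × 23 = 483
483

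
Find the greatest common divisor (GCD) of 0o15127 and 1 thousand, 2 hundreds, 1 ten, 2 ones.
Convert 0o15127 (octal) → 1×4096 + 5×512 + 1×64 + 2×8 + 7 = 6743 (decimal)
Convert 1 thousand, 2 hundreds, 1 ten, 2 ones (place-value notation) → 1×1000 + 2×100 + 1×10 + 2 = 1212 (decimal)
Compute gcd(6743, 1212) = 1
1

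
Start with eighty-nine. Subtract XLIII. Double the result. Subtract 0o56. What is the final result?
Convert eighty-nine (English words) → 89 (decimal)
Start: 89
Convert XLIII (Roman numeral) → 40 + 1 + 1 + 1 = 43 (decimal)
89 - 43 = 46
46 × 2 = 92
Convert 0o56 (octal) → 5×8 + 6 = 46 (decimal)
92 - 46 = 46
46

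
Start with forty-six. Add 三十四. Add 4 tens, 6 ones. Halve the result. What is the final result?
Convert forty-six (English words) → 46 (decimal)
Start: 46
Convert 三十四 (Chinese numeral) → 3×10 + 4 = 34 (decimal)
46 + 34 = 80
Convert 4 tens, 6 ones (place-value notation) → 4×10 + 6 = 46 (decimal)
80 + 46 = 126
126 ÷ 2 = 63
63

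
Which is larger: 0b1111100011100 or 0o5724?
Convert 0b1111100011100 (binary) → 4096 + 2048 + 1024 + 512 + 256 + 16 + 8 + 4 = 7964 (decimal)
Convert 0o5724 (octal) → 5×512 + 7×64 + 2×8 + 4 = 3028 (decimal)
Compare 7964 vs 3028: larger = 7964
7964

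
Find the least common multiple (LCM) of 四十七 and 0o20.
Convert 四十七 (Chinese numeral) → 4×10 + 7 = 47 (decimal)
Convert 0o20 (octal) → 2×8 = 16 (decimal)
Compute lcm(47, 16) = 752
752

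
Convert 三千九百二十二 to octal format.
Convert 三千九百二十二 (Chinese numeral) → 3×1000 + 9×100 + 2×10 + 2 = 3922 (decimal)
Convert 3922 (decimal) → 3922 = 7×512 + 5×64 + 2×8 + 2 → 0o7522 (octal)
0o7522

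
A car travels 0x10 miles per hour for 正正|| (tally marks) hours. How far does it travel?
Convert 0x10 (hexadecimal) → 1×16 = 16 (decimal)
Convert 正正|| (tally marks) → 5 + 5 + 2 = 12 (decimal)
Compute 16 × 12 = 192
192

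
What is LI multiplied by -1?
Convert LI (Roman numeral) → 50 + 1 = 51 (decimal)
Compute 51 × -1 = -51
-51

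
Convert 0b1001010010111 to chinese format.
Convert 0b1001010010111 (binary) → 4096 + 512 + 128 + 16 + 4 + 2 + 1 = 4759 (decimal)
Convert 4759 (decimal) → 4759 = 4×1000 + 7×100 + 5×10 + 9 → 四千七百五十九 (Chinese numeral)
四千七百五十九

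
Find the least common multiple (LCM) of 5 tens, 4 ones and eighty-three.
Convert 5 tens, 4 ones (place-value notation) → 5×10 + 4 = 54 (decimal)
Convert eighty-three (English words) → 83 (decimal)
Compute lcm(54, 83) = 4482
4482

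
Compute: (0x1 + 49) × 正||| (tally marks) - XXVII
Convert 0x1 (hexadecimal) → 1 (decimal)
Convert 正||| (tally marks) → 5 + 3 = 8 (decimal)
Convert XXVII (Roman numeral) → 10 + 10 + 5 + 1 + 1 = 27 (decimal)
Expression in decimal: (1 + 49) × 8 - 27
Parentheses first: 1 + 49 = 50
Multiply: 50 × 8 = 400
Subtract: 400 - 27 = 373
373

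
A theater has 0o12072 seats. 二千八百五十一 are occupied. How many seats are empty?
Convert 0o12072 (octal) → 1×4096 + 2×512 + 7×8 + 2 = 5178 (decimal)
Convert 二千八百五十一 (Chinese numeral) → 2×1000 + 8×100 + 5×10 + 1 = 2851 (decimal)
Compute 5178 - 2851 = 2327
2327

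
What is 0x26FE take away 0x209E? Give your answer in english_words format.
Convert 0x26FE (hexadecimal) → 2×4096 + 6×256 + 15×16 + 14 = 9982 (decimal)
Convert 0x209E (hexadecimal) → 2×4096 + 9×16 + 14 = 8350 (decimal)
Compute 9982 - 8350 = 1632
Convert 1632 (decimal) → 1632 = 1×1000 + 6×100 + 32 → one thousand six hundred thirty-two (English words)
one thousand six hundred thirty-two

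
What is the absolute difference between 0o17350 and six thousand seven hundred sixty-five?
Convert 0o17350 (octal) → 1×4096 + 7×512 + 3×64 + 5×8 = 7912 (decimal)
Convert six thousand seven hundred sixty-five (English words) → 6×1000 + 7×100 + 65 = 6765 (decimal)
Compute |7912 - 6765| = 1147
1147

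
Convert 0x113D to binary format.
Convert 0x113D (hexadecimal) → 1×4096 + 1×256 + 3×16 + 13 = 4413 (decimal)
Convert 4413 (decimal) → 4413 = 4096 + 256 + 32 + 16 + 8 + 4 + 1 → 0b1000100111101 (binary)
0b1000100111101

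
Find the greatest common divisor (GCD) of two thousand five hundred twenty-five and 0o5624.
Convert two thousand five hundred twenty-five (English words) → 2×1000 + 5×100 + 25 = 2525 (decimal)
Convert 0o5624 (octal) → 5×512 + 6×64 + 2×8 + 4 = 2964 (decimal)
Compute gcd(2525, 2964) = 1
1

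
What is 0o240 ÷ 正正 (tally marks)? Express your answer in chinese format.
Convert 0o240 (octal) → 2×64 + 4×8 = 160 (decimal)
Convert 正正 (tally marks) → 5 + 5 = 10 (decimal)
Compute 160 ÷ 10 = 16
Convert 16 (decimal) → 16 = 1×10 + 6 → 十六 (Chinese numeral)
十六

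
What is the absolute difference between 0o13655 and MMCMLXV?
Convert 0o13655 (octal) → 1×4096 + 3×512 + 6×64 + 5×8 + 5 = 6061 (decimal)
Convert MMCMLXV (Roman numeral) → 1000 + 1000 + 900 + 50 + 10 + 5 = 2965 (decimal)
Compute |6061 - 2965| = 3096
3096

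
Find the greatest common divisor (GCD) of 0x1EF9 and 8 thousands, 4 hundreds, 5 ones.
Convert 0x1EF9 (hexadecimal) → 1×4096 + 14×256 + 15×16 + 9 = 7929 (decimal)
Convert 8 thousands, 4 hundreds, 5 ones (place-value notation) → 8×1000 + 4×100 + 5 = 8405 (decimal)
Compute gcd(7929, 8405) = 1
1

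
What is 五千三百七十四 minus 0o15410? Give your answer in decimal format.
Convert 五千三百七十四 (Chinese numeral) → 5×1000 + 3×100 + 7×10 + 4 = 5374 (decimal)
Convert 0o15410 (octal) → 1×4096 + 5×512 + 4×64 + 1×8 = 6920 (decimal)
Compute 5374 - 6920 = -1546
-1546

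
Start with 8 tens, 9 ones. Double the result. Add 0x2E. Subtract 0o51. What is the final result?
Convert 8 tens, 9 ones (place-value notation) → 8×10 + 9 = 89 (decimal)
Start: 89
89 × 2 = 178
Convert 0x2E (hexadecimal) → 2×16 + 14 = 46 (decimal)
178 + 46 = 224
Convert 0o51 (octal) → 5×8 + 1 = 41 (decimal)
224 - 41 = 183
183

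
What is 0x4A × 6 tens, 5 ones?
Convert 0x4A (hexadecimal) → 4×16 + 10 = 74 (decimal)
Convert 6 tens, 5 ones (place-value notation) → 6×10 + 5 = 65 (decimal)
Compute 74 × 65 = 4810
4810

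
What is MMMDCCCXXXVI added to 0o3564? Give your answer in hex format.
Convert MMMDCCCXXXVI (Roman numeral) → 1000 + 1000 + 1000 + 500 + 100 + 100 + 100 + 10 + 10 + 10 + 5 + 1 = 3836 (decimal)
Convert 0o3564 (octal) → 3×512 + 5×64 + 6×8 + 4 = 1908 (decimal)
Compute 3836 + 1908 = 5744
Convert 5744 (decimal) → 5744 = 1×4096 + 6×256 + 7×16 → 0x1670 (hexadecimal)
0x1670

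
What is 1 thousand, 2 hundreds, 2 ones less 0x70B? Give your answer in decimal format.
Convert 1 thousand, 2 hundreds, 2 ones (place-value notation) → 1×1000 + 2×100 + 2 = 1202 (decimal)
Convert 0x70B (hexadecimal) → 7×256 + 11 = 1803 (decimal)
Compute 1202 - 1803 = -601
-601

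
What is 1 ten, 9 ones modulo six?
Convert 1 ten, 9 ones (place-value notation) → 1×10 + 9 = 19 (decimal)
Convert six (English words) → 6 (decimal)
Compute 19 mod 6 = 1
1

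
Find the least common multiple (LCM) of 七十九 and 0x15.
Convert 七十九 (Chinese numeral) → 7×10 + 9 = 79 (decimal)
Convert 0x15 (hexadecimal) → 1×16 + 5 = 21 (decimal)
Compute lcm(79, 21) = 1659
1659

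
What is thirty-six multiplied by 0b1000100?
Convert thirty-six (English words) → 36 (decimal)
Convert 0b1000100 (binary) → 64 + 4 = 68 (decimal)
Compute 36 × 68 = 2448
2448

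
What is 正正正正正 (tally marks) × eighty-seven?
Convert 正正正正正 (tally marks) → 5 + 5 + 5 + 5 + 5 = 25 (decimal)
Convert eighty-seven (English words) → 87 (decimal)
Compute 25 × 87 = 2175
2175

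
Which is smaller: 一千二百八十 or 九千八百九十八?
Convert 一千二百八十 (Chinese numeral) → 1×1000 + 2×100 + 8×10 = 1280 (decimal)
Convert 九千八百九十八 (Chinese numeral) → 9×1000 + 8×100 + 9×10 + 8 = 9898 (decimal)
Compare 1280 vs 9898: smaller = 1280
1280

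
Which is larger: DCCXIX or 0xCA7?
Convert DCCXIX (Roman numeral) → 500 + 100 + 100 + 10 + 9 = 719 (decimal)
Convert 0xCA7 (hexadecimal) → 12×256 + 10×16 + 7 = 3239 (decimal)
Compare 719 vs 3239: larger = 3239
3239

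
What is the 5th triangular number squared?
The 5th triangular number = 5×6/2 = 15
Compute 15² = 15 × 15 = 225
225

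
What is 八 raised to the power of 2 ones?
Convert 八 (Chinese numeral) → 8 (decimal)
Convert 2 ones (place-value notation) → 2 (decimal)
Compute 8 ^ 2 = 64
64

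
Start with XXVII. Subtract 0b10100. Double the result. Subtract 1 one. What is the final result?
Convert XXVII (Roman numeral) → 10 + 10 + 5 + 1 + 1 = 27 (decimal)
Start: 27
Convert 0b10100 (binary) → 16 + 4 = 20 (decimal)
27 - 20 = 7
7 × 2 = 14
Convert 1 one (place-value notation) → 1 (decimal)
14 - 1 = 13
13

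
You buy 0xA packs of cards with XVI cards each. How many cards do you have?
Convert XVI (Roman numeral) → 10 + 5 + 1 = 16 (decimal)
Convert 0xA (hexadecimal) → 10 (decimal)
Compute 16 × 10 = 160
160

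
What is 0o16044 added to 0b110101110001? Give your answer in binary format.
Convert 0o16044 (octal) → 1×4096 + 6×512 + 4×8 + 4 = 7204 (decimal)
Convert 0b110101110001 (binary) → 2048 + 1024 + 256 + 64 + 32 + 16 + 1 = 3441 (decimal)
Compute 7204 + 3441 = 10645
Convert 10645 (decimal) → 10645 = 8192 + 2048 + 256 + 128 + 16 + 4 + 1 → 0b10100110010101 (binary)
0b10100110010101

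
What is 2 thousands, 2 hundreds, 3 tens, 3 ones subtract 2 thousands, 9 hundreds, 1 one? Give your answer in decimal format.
Convert 2 thousands, 2 hundreds, 3 tens, 3 ones (place-value notation) → 2×1000 + 2×100 + 3×10 + 3 = 2233 (decimal)
Convert 2 thousands, 9 hundreds, 1 one (place-value notation) → 2×1000 + 9×100 + 1 = 2901 (decimal)
Compute 2233 - 2901 = -668
-668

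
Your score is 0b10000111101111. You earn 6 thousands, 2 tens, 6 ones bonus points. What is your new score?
Convert 0b10000111101111 (binary) → 8192 + 256 + 128 + 64 + 32 + 8 + 4 + 2 + 1 = 8687 (decimal)
Convert 6 thousands, 2 tens, 6 ones (place-value notation) → 6×1000 + 2×10 + 6 = 6026 (decimal)
Compute 8687 + 6026 = 14713
14713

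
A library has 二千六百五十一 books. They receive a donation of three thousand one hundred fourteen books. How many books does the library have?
Convert 二千六百五十一 (Chinese numeral) → 2×1000 + 6×100 + 5×10 + 1 = 2651 (decimal)
Convert three thousand one hundred fourteen (English words) → 3×1000 + 1×100 + 14 = 3114 (decimal)
Compute 2651 + 3114 = 5765
5765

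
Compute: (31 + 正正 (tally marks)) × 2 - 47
Convert 正正 (tally marks) → 5 + 5 = 10 (decimal)
Expression in decimal: (31 + 10) × 2 - 47
Parentheses first: 31 + 10 = 41
Multiply: 41 × 2 = 82
Subtract: 82 - 47 = 35
35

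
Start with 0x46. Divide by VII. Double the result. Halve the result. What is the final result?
Convert 0x46 (hexadecimal) → 4×16 + 6 = 70 (decimal)
Start: 70
Convert VII (Roman numeral) → 5 + 1 + 1 = 7 (decimal)
70 ÷ 7 = 10
10 × 2 = 20
20 ÷ 2 = 10
10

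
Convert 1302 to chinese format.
Convert 1302 (decimal) → 1302 = 1×1000 + 3×100 + 2 → 一千三百零二 (Chinese numeral)
一千三百零二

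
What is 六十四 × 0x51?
Convert 六十四 (Chinese numeral) → 6×10 + 4 = 64 (decimal)
Convert 0x51 (hexadecimal) → 5×16 + 1 = 81 (decimal)
Compute 64 × 81 = 5184
5184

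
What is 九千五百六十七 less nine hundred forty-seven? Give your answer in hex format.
Convert 九千五百六十七 (Chinese numeral) → 9×1000 + 5×100 + 6×10 + 7 = 9567 (decimal)
Convert nine hundred forty-seven (English words) → 9×100 + 47 = 947 (decimal)
Compute 9567 - 947 = 8620
Convert 8620 (decimal) → 8620 = 2×4096 + 1×256 + 10×16 + 12 → 0x21AC (hexadecimal)
0x21AC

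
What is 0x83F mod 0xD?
Convert 0x83F (hexadecimal) → 8×256 + 3×16 + 15 = 2111 (decimal)
Convert 0xD (hexadecimal) → 13 (decimal)
Compute 2111 mod 13 = 5
5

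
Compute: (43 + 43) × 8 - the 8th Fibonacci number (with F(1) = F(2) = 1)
Convert the 8th Fibonacci number (with F(1) = F(2) = 1) (Fibonacci index) → 1, 1, 2, 3, 5, 8, 13, 21 → 21 (decimal)
Expression in decimal: (43 + 43) × 8 - 21
Parentheses first: 43 + 43 = 86
Multiply: 86 × 8 = 688
Subtract: 688 - 21 = 667
667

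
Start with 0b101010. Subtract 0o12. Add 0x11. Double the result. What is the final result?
Convert 0b101010 (binary) → 32 + 8 + 2 = 42 (decimal)
Start: 42
Convert 0o12 (octal) → 1×8 + 2 = 10 (decimal)
42 - 10 = 32
Convert 0x11 (hexadecimal) → 1×16 + 1 = 17 (decimal)
32 + 17 = 49
49 × 2 = 98
98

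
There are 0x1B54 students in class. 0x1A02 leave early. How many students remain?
Convert 0x1B54 (hexadecimal) → 1×4096 + 11×256 + 5×16 + 4 = 6996 (decimal)
Convert 0x1A02 (hexadecimal) → 1×4096 + 10×256 + 2 = 6658 (decimal)
Compute 6996 - 6658 = 338
338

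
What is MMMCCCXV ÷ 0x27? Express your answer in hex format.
Convert MMMCCCXV (Roman numeral) → 1000 + 1000 + 1000 + 100 + 100 + 100 + 10 + 5 = 3315 (decimal)
Convert 0x27 (hexadecimal) → 2×16 + 7 = 39 (decimal)
Compute 3315 ÷ 39 = 85
Convert 85 (decimal) → 85 = 5×16 + 5 → 0x55 (hexadecimal)
0x55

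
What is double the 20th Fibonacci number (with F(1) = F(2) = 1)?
The 20th Fibonacci number (with F(1) = F(2) = 1) = 6765
Compute 6765 × 2 = 13530
13530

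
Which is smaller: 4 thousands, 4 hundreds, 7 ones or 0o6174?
Convert 4 thousands, 4 hundreds, 7 ones (place-value notation) → 4×1000 + 4×100 + 7 = 4407 (decimal)
Convert 0o6174 (octal) → 6×512 + 1×64 + 7×8 + 4 = 3196 (decimal)
Compare 4407 vs 3196: smaller = 3196
3196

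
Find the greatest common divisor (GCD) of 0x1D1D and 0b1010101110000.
Convert 0x1D1D (hexadecimal) → 1×4096 + 13×256 + 1×16 + 13 = 7453 (decimal)
Convert 0b1010101110000 (binary) → 4096 + 1024 + 256 + 64 + 32 + 16 = 5488 (decimal)
Compute gcd(7453, 5488) = 1
1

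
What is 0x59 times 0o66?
Convert 0x59 (hexadecimal) → 5×16 + 9 = 89 (decimal)
Convert 0o66 (octal) → 6×8 + 6 = 54 (decimal)
Compute 89 × 54 = 4806
4806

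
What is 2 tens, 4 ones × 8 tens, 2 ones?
Convert 2 tens, 4 ones (place-value notation) → 2×10 + 4 = 24 (decimal)
Convert 8 tens, 2 ones (place-value notation) → 8×10 + 2 = 82 (decimal)
Compute 24 × 82 = 1968
1968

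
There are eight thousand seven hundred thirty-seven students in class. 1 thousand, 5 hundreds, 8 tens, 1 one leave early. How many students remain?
Convert eight thousand seven hundred thirty-seven (English words) → 8×1000 + 7×100 + 37 = 8737 (decimal)
Convert 1 thousand, 5 hundreds, 8 tens, 1 one (place-value notation) → 1×1000 + 5×100 + 8×10 + 1 = 1581 (decimal)
Compute 8737 - 1581 = 7156
7156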